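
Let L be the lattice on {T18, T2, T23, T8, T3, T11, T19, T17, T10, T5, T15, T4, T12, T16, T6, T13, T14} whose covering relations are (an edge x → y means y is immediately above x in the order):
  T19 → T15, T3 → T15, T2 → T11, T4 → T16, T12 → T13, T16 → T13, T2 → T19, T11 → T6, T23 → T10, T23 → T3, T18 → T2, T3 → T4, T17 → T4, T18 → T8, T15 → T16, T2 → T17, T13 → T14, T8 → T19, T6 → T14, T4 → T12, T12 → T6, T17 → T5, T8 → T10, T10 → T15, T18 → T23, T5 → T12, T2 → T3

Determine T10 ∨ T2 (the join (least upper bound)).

T15

Common upper bounds of {T10, T2}: T13, T14, T15, T16.
The least among these is T15.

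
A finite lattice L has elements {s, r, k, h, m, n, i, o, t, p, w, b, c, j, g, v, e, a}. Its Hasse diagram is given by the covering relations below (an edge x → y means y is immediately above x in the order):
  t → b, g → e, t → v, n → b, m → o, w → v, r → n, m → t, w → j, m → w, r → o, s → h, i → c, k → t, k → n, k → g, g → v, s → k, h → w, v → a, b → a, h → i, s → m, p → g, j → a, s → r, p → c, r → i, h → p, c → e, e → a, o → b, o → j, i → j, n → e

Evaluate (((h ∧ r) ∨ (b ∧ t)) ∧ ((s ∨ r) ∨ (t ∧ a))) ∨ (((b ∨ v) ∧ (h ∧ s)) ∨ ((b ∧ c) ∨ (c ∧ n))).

h ∧ r = s
b ∧ t = t
s ∨ t = t
s ∨ r = r
t ∧ a = t
r ∨ t = b
t ∧ b = t
b ∨ v = a
h ∧ s = s
a ∧ s = s
b ∧ c = r
c ∧ n = r
r ∨ r = r
s ∨ r = r
t ∨ r = b

b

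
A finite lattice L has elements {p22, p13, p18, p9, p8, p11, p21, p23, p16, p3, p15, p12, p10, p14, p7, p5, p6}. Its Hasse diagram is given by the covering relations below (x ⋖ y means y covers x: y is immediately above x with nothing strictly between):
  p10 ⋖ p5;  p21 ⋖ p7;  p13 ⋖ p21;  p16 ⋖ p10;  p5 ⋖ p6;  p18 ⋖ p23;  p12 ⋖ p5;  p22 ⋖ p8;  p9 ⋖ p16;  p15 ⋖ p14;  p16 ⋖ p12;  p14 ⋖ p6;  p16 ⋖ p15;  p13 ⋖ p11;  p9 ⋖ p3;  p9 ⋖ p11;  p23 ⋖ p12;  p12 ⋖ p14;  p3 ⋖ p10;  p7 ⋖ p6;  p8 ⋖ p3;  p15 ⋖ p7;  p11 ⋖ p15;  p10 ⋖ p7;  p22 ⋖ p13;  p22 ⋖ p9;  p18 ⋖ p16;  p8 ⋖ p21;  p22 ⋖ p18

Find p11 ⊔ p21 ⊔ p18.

Common upper bounds of {p11, p21, p18}: p6, p7.
The least among these is p7.

p7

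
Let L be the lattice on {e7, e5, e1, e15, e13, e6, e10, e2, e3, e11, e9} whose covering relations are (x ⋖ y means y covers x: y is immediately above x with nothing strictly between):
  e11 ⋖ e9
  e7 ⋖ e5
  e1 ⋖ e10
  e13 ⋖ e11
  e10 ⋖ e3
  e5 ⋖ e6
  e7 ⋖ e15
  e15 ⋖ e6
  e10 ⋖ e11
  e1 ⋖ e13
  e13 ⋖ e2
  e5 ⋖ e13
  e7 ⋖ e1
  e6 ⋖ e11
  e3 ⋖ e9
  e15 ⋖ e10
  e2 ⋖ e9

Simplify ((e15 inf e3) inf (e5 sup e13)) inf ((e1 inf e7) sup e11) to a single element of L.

e7

e15 ∧ e3 = e15
e5 ∨ e13 = e13
e15 ∧ e13 = e7
e1 ∧ e7 = e7
e7 ∨ e11 = e11
e7 ∧ e11 = e7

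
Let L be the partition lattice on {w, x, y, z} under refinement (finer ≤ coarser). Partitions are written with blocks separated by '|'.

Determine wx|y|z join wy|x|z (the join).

The join of wx|y|z and wy|x|z merges any blocks that overlap across the partitions, giving wxy|z.

wxy|z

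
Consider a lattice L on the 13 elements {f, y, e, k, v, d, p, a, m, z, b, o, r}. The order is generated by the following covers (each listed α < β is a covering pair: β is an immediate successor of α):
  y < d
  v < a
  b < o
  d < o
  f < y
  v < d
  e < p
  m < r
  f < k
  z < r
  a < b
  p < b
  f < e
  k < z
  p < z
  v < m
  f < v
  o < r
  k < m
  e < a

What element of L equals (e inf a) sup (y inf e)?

e ∧ a = e
y ∧ e = f
e ∨ f = e

e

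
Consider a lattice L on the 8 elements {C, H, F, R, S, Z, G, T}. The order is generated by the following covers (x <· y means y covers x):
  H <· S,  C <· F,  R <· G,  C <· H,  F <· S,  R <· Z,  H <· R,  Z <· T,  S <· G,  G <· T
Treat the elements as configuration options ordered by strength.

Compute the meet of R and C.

Common lower bounds of {R, C}: C.
The greatest among these is C.

C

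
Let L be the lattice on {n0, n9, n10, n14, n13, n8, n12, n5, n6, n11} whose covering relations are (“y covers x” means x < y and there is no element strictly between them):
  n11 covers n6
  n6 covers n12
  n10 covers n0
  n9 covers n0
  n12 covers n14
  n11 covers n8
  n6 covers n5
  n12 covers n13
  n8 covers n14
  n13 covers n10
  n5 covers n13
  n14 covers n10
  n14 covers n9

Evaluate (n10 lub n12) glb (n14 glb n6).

n14

n10 ∨ n12 = n12
n14 ∧ n6 = n14
n12 ∧ n14 = n14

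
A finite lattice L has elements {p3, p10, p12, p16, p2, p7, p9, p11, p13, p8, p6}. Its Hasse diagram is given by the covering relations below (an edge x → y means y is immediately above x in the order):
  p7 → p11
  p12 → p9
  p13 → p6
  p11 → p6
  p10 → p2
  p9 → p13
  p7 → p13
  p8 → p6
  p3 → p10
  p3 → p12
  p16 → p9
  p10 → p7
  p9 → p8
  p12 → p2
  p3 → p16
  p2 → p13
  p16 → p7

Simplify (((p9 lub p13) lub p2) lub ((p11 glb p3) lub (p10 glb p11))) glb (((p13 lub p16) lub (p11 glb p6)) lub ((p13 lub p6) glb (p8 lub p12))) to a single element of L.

p9 ∨ p13 = p13
p13 ∨ p2 = p13
p11 ∧ p3 = p3
p10 ∧ p11 = p10
p3 ∨ p10 = p10
p13 ∨ p10 = p13
p13 ∨ p16 = p13
p11 ∧ p6 = p11
p13 ∨ p11 = p6
p13 ∨ p6 = p6
p8 ∨ p12 = p8
p6 ∧ p8 = p8
p6 ∨ p8 = p6
p13 ∧ p6 = p13

p13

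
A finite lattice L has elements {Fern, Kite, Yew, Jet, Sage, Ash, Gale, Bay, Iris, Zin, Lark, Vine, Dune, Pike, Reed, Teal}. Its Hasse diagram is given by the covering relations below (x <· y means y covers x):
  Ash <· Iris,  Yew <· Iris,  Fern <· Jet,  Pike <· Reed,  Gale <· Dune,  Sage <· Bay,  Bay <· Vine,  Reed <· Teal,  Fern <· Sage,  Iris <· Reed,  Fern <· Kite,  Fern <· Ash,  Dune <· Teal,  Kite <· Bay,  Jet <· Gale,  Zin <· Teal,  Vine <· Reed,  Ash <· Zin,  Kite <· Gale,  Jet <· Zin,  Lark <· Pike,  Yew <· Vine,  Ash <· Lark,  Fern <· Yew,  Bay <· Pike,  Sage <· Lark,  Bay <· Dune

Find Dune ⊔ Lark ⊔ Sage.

Teal

Common upper bounds of {Dune, Lark, Sage}: Teal.
The least among these is Teal.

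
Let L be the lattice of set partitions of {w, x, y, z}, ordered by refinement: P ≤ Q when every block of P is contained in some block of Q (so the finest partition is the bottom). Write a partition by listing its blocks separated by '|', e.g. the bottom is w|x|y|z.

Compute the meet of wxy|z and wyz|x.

wy|x|z

Common lower bounds of {wxy|z, wyz|x}: wy|x|z, w|x|y|z.
The greatest among these is wy|x|z.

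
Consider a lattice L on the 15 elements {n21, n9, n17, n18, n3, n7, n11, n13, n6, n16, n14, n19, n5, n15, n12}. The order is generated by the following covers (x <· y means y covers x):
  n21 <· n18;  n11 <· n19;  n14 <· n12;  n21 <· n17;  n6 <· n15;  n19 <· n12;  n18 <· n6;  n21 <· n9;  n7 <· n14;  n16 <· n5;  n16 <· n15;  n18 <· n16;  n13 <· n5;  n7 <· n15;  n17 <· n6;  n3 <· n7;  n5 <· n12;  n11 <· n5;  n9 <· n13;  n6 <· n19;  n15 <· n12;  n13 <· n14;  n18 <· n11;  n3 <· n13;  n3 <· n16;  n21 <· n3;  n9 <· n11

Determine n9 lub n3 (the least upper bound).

Common upper bounds of {n9, n3}: n12, n13, n14, n5.
The least among these is n13.

n13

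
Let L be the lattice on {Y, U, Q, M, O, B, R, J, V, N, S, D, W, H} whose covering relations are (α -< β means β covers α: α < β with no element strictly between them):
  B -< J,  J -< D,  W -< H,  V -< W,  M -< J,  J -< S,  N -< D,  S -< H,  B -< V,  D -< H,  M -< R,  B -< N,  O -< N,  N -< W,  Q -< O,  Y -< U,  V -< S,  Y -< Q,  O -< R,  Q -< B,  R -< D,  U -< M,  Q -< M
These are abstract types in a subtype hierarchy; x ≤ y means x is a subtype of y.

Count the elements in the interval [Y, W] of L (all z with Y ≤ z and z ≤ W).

7

The interval [Y, W] = {B, N, O, Q, V, W, Y}, which has 7 elements.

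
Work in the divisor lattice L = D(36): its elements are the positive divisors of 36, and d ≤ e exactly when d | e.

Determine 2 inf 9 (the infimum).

In the divisibility order, the meet is the greatest common divisor: gcd(2, 9) = 1.

1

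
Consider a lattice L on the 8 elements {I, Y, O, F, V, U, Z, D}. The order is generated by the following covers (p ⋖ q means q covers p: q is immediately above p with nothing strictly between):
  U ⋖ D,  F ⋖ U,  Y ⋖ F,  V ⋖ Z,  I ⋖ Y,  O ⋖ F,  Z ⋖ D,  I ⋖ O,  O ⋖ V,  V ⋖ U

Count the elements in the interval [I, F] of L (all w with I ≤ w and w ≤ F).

The interval [I, F] = {F, I, O, Y}, which has 4 elements.

4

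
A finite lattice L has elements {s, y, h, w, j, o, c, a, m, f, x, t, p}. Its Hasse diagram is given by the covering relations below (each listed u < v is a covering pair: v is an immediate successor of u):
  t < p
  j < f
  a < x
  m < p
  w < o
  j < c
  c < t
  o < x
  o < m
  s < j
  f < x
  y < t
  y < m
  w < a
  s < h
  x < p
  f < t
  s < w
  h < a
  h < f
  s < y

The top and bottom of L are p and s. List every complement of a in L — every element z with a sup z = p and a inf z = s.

c, y

Need z with a ∨ z = p and a ∧ z = s.
Checking each element gives: c, y.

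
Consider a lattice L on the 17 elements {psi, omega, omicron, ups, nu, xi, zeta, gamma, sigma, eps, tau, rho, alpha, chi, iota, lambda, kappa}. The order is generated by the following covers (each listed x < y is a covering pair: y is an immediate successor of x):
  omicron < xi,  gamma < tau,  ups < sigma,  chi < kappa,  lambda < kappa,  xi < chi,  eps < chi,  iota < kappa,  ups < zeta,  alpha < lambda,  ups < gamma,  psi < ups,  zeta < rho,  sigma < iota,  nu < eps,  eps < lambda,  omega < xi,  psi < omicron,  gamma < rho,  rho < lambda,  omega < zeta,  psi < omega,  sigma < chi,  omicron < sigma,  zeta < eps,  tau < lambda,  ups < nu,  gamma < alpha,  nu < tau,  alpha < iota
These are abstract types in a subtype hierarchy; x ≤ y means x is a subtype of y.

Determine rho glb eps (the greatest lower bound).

Common lower bounds of {rho, eps}: omega, psi, ups, zeta.
The greatest among these is zeta.

zeta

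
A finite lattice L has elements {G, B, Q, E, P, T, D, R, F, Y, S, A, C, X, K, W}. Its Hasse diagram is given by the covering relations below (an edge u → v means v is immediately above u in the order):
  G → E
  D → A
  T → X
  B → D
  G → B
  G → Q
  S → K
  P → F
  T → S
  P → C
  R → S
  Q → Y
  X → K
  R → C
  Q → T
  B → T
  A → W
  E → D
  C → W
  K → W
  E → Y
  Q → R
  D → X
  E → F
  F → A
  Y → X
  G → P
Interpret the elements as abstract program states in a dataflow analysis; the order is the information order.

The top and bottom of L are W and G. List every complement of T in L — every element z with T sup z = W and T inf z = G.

Need z with T ∨ z = W and T ∧ z = G.
Checking each element gives: F, P.

F, P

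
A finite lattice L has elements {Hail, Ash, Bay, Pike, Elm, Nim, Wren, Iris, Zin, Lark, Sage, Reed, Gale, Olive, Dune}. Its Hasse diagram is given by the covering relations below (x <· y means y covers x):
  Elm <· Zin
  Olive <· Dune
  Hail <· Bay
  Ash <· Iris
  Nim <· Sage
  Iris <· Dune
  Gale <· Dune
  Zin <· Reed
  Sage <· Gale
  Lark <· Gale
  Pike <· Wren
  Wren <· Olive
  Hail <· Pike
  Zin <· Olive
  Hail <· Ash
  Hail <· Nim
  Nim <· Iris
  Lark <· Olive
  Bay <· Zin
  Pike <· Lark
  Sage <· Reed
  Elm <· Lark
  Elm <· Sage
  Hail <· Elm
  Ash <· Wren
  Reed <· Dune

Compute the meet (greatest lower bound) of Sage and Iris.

Nim

Common lower bounds of {Sage, Iris}: Hail, Nim.
The greatest among these is Nim.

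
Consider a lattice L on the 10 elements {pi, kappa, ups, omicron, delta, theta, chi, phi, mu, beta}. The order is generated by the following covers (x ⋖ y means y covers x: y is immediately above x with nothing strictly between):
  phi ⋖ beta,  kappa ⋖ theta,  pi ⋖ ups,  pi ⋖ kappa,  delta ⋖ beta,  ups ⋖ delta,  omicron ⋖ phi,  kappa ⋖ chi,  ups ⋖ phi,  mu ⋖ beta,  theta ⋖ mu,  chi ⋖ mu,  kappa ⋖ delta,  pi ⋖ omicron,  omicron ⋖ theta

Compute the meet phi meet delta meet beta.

ups

Common lower bounds of {phi, delta, beta}: pi, ups.
The greatest among these is ups.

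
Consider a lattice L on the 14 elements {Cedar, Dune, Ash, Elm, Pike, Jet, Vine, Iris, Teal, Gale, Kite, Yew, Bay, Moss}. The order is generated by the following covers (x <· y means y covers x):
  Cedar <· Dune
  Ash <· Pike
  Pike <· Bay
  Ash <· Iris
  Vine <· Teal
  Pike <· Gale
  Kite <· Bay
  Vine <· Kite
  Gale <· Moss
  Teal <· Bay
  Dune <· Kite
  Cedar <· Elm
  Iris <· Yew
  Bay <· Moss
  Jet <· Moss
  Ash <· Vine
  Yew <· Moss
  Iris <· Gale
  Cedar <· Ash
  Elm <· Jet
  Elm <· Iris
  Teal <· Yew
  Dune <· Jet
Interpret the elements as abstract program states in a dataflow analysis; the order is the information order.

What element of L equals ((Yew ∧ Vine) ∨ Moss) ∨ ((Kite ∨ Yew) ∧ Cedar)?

Moss

Yew ∧ Vine = Vine
Vine ∨ Moss = Moss
Kite ∨ Yew = Moss
Moss ∧ Cedar = Cedar
Moss ∨ Cedar = Moss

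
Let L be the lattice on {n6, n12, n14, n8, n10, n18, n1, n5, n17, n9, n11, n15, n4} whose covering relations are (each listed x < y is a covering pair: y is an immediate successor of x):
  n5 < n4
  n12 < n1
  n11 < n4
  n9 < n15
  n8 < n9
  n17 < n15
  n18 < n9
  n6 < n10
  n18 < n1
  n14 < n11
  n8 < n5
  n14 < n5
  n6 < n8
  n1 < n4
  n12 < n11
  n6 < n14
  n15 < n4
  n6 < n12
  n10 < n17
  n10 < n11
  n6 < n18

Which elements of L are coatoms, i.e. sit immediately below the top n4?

The coatoms are exactly the elements covered by n4: n1, n11, n15, n5.

n1, n11, n15, n5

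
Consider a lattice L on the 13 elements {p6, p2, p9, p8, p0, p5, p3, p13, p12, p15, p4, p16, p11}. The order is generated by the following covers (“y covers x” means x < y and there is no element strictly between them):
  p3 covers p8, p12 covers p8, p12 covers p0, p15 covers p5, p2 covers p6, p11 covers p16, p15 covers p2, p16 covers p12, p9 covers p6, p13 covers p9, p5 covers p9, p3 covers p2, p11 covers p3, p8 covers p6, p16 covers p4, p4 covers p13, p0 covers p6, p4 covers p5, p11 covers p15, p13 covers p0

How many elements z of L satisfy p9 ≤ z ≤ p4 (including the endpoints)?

4

The interval [p9, p4] = {p13, p4, p5, p9}, which has 4 elements.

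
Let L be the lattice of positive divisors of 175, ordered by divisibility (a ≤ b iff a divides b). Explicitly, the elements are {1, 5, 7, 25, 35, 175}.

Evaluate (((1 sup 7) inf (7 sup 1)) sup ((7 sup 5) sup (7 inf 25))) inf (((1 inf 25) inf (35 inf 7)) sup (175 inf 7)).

7

1 ∨ 7 = 7
7 ∨ 1 = 7
7 ∧ 7 = 7
7 ∨ 5 = 35
7 ∧ 25 = 1
35 ∨ 1 = 35
7 ∨ 35 = 35
1 ∧ 25 = 1
35 ∧ 7 = 7
1 ∧ 7 = 1
175 ∧ 7 = 7
1 ∨ 7 = 7
35 ∧ 7 = 7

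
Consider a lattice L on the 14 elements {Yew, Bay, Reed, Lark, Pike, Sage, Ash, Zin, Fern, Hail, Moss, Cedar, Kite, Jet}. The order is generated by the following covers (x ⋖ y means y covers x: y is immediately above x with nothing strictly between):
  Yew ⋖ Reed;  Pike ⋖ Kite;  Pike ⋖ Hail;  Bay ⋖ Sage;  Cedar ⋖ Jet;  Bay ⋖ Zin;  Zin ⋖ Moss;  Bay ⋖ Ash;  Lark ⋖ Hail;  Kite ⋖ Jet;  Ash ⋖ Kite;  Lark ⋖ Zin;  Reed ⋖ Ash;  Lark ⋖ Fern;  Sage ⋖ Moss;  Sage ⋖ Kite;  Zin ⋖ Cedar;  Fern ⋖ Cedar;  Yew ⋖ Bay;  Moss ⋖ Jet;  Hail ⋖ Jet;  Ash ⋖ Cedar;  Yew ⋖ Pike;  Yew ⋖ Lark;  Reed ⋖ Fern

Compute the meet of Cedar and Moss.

Zin

Common lower bounds of {Cedar, Moss}: Bay, Lark, Yew, Zin.
The greatest among these is Zin.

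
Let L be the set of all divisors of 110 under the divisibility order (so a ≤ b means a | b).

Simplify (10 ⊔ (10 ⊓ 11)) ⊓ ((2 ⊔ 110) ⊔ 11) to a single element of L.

10

10 ∧ 11 = 1
10 ∨ 1 = 10
2 ∨ 110 = 110
110 ∨ 11 = 110
10 ∧ 110 = 10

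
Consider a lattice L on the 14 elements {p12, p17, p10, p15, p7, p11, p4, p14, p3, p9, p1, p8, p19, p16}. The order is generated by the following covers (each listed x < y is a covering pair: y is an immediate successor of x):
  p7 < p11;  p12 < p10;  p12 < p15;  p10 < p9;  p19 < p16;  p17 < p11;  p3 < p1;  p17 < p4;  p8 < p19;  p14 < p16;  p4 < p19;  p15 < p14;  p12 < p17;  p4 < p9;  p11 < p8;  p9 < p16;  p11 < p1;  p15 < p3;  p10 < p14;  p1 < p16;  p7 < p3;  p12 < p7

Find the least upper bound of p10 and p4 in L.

p9

Common upper bounds of {p10, p4}: p16, p9.
The least among these is p9.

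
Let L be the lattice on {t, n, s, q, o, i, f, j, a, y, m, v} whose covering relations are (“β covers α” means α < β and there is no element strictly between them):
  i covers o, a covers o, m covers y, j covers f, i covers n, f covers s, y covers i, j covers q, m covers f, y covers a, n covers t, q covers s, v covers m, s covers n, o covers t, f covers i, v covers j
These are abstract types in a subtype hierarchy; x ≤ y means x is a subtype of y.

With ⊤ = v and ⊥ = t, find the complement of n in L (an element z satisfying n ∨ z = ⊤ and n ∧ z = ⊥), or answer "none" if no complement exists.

none

For every candidate z, either n ∨ z ≠ v or n ∧ z ≠ t; no complement exists.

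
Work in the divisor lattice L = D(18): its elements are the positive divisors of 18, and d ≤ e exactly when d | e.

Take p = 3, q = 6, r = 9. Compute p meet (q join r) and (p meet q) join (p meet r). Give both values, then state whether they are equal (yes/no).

q join r = 18, so p meet (q join r) = 3 meet 18 = 3.
p meet q = 3 and p meet r = 3, so (p meet q) join (p meet r) = 3 join 3 = 3.
Equal: yes.

3; 3; yes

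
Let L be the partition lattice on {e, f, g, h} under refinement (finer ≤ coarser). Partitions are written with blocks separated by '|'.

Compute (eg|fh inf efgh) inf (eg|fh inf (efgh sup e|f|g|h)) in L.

eg|fh ∧ efgh = eg|fh
efgh ∨ e|f|g|h = efgh
eg|fh ∧ efgh = eg|fh
eg|fh ∧ eg|fh = eg|fh

eg|fh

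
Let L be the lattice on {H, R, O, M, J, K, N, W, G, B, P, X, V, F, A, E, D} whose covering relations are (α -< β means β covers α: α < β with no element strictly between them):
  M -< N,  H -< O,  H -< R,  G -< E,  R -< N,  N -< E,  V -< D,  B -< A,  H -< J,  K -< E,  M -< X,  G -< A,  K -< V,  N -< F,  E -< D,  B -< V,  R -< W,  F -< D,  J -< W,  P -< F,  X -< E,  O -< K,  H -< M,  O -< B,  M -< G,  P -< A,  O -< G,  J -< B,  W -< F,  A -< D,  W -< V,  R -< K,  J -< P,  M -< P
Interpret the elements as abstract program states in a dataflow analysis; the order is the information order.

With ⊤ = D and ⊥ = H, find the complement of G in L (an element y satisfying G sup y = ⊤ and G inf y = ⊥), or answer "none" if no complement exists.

Need y with G ∨ y = D and G ∧ y = H.
Checking each element gives: W.

W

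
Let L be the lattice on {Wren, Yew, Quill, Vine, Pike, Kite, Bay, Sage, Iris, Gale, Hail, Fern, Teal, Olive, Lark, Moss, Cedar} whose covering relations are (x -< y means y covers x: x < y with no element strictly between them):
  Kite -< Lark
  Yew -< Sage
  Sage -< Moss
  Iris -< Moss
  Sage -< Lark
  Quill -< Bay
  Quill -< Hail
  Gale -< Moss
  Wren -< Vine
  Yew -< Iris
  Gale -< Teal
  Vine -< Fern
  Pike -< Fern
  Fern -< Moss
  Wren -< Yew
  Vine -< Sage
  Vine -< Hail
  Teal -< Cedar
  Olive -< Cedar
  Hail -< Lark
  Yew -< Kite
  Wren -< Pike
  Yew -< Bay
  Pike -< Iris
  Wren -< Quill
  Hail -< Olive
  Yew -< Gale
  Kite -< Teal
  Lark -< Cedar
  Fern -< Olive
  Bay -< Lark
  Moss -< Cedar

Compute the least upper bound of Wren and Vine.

Common upper bounds of {Wren, Vine}: Cedar, Fern, Hail, Lark, Moss, Olive, Sage, Vine.
The least among these is Vine.

Vine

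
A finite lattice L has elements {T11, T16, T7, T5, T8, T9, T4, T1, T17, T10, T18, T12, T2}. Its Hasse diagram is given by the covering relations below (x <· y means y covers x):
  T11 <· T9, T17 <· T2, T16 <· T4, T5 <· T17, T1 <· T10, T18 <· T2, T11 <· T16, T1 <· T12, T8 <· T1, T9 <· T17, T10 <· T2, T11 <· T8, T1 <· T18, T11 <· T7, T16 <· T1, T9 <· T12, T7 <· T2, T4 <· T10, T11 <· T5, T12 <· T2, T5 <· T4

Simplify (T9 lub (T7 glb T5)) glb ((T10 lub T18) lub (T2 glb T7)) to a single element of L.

T7 ∧ T5 = T11
T9 ∨ T11 = T9
T10 ∨ T18 = T2
T2 ∧ T7 = T7
T2 ∨ T7 = T2
T9 ∧ T2 = T9

T9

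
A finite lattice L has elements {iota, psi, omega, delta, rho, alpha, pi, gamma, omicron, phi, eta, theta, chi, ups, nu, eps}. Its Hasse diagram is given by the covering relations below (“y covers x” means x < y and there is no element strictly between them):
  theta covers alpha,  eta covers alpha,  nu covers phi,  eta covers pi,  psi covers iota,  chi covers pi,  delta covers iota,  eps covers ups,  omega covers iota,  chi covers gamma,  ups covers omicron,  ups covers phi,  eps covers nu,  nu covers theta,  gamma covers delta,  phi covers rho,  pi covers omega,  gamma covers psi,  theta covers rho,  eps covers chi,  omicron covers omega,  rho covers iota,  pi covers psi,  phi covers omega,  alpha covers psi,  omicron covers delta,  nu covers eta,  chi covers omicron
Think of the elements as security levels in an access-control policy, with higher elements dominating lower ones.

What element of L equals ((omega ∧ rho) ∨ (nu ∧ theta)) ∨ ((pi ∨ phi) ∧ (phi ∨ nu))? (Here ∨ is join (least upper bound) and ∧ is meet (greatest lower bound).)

omega ∧ rho = iota
nu ∧ theta = theta
iota ∨ theta = theta
pi ∨ phi = nu
phi ∨ nu = nu
nu ∧ nu = nu
theta ∨ nu = nu

nu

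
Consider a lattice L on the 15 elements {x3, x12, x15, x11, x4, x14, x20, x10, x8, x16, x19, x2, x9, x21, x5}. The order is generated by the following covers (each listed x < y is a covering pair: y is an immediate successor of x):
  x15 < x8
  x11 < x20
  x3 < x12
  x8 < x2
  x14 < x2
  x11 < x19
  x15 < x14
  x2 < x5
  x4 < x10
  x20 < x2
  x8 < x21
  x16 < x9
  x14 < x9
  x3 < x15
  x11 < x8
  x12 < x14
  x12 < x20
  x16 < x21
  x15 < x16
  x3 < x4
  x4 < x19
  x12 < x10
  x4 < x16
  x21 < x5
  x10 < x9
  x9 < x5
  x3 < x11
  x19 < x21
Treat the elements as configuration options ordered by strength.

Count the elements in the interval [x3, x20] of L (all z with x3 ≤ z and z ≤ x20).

The interval [x3, x20] = {x11, x12, x20, x3}, which has 4 elements.

4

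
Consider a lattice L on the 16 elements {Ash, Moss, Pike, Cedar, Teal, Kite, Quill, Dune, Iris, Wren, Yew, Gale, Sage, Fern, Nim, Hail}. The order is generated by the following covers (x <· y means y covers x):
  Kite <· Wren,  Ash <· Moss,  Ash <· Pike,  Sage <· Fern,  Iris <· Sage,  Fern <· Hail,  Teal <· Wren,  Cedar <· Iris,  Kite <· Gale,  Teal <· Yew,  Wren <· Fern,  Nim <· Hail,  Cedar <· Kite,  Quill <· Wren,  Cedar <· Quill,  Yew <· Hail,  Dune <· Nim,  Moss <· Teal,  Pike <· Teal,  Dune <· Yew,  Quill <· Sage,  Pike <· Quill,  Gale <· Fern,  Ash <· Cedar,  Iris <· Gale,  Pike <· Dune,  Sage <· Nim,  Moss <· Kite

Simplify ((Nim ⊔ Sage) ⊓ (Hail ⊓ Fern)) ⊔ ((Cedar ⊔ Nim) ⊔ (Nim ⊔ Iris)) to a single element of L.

Nim

Nim ∨ Sage = Nim
Hail ∧ Fern = Fern
Nim ∧ Fern = Sage
Cedar ∨ Nim = Nim
Nim ∨ Iris = Nim
Nim ∨ Nim = Nim
Sage ∨ Nim = Nim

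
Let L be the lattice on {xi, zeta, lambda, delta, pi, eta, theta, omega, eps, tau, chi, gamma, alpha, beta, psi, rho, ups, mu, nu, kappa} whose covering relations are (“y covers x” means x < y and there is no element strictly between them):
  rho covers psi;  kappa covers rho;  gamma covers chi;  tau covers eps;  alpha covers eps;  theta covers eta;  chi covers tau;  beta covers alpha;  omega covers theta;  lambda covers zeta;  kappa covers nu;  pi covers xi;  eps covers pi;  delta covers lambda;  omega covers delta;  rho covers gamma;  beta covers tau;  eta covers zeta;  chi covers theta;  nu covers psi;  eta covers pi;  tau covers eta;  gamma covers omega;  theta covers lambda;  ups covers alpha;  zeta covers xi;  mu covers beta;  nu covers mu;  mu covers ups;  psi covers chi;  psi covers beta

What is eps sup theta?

Common upper bounds of {eps, theta}: chi, gamma, kappa, nu, psi, rho.
The least among these is chi.

chi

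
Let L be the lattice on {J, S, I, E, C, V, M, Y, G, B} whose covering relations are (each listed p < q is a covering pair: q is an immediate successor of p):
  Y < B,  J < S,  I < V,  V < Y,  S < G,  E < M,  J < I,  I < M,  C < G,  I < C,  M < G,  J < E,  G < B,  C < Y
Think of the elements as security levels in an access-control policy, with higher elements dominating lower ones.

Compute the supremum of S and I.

Common upper bounds of {S, I}: B, G.
The least among these is G.

G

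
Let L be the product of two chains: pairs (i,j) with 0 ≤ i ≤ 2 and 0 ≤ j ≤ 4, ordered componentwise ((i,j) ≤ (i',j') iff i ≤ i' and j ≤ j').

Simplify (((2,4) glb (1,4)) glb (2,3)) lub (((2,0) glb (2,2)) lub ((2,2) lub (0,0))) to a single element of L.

(2,4) ∧ (1,4) = (1,4)
(1,4) ∧ (2,3) = (1,3)
(2,0) ∧ (2,2) = (2,0)
(2,2) ∨ (0,0) = (2,2)
(2,0) ∨ (2,2) = (2,2)
(1,3) ∨ (2,2) = (2,3)

(2,3)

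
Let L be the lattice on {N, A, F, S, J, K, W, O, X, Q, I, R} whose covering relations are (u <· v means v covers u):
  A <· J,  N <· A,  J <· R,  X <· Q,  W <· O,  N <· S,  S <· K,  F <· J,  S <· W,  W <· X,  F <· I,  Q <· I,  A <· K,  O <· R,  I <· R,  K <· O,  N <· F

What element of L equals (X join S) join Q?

X ∨ S = X
X ∨ Q = Q

Q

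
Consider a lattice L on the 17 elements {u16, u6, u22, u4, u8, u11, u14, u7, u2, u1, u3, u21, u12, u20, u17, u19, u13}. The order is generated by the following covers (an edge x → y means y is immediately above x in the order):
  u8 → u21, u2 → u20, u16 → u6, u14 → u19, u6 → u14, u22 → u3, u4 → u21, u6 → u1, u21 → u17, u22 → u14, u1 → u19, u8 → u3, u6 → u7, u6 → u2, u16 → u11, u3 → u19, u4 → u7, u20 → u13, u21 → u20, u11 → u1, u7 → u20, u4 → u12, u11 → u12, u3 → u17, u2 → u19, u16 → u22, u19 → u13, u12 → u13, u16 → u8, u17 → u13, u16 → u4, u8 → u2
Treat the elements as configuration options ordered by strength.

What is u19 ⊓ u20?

Common lower bounds of {u19, u20}: u16, u2, u6, u8.
The greatest among these is u2.

u2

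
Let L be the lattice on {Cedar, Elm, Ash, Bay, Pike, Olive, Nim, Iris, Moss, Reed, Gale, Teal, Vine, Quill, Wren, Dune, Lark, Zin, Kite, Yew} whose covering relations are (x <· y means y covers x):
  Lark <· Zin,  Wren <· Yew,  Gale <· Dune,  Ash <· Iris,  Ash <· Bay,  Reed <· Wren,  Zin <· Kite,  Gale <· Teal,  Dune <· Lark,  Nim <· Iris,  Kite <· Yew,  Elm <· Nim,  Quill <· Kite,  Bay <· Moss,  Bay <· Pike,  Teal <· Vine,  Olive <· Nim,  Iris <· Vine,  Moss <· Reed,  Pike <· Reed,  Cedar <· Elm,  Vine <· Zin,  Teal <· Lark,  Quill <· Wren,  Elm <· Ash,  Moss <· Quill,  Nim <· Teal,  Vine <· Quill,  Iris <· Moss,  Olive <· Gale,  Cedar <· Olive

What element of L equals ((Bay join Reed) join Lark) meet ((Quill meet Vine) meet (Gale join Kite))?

Bay ∨ Reed = Reed
Reed ∨ Lark = Yew
Quill ∧ Vine = Vine
Gale ∨ Kite = Kite
Vine ∧ Kite = Vine
Yew ∧ Vine = Vine

Vine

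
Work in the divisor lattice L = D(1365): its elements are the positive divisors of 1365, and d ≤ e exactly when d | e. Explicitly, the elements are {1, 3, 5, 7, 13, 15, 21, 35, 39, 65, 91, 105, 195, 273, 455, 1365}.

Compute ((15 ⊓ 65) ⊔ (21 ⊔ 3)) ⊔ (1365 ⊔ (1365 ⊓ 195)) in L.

1365

15 ∧ 65 = 5
21 ∨ 3 = 21
5 ∨ 21 = 105
1365 ∧ 195 = 195
1365 ∨ 195 = 1365
105 ∨ 1365 = 1365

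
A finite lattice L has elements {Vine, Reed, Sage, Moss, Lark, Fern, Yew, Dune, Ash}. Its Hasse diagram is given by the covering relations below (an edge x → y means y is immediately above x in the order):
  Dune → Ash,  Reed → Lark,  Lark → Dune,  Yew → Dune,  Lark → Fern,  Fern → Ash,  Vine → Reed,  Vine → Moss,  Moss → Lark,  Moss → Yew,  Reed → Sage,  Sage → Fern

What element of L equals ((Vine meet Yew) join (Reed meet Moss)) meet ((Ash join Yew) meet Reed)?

Vine ∧ Yew = Vine
Reed ∧ Moss = Vine
Vine ∨ Vine = Vine
Ash ∨ Yew = Ash
Ash ∧ Reed = Reed
Vine ∧ Reed = Vine

Vine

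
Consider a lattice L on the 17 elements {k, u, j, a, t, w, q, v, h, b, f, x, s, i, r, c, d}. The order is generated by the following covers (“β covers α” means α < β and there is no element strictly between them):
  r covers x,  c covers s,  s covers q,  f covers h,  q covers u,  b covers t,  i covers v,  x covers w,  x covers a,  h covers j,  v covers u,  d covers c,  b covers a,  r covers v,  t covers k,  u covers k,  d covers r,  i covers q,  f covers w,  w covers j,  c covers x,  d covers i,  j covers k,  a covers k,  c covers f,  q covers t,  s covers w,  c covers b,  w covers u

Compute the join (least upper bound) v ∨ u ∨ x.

Common upper bounds of {v, u, x}: d, r.
The least among these is r.

r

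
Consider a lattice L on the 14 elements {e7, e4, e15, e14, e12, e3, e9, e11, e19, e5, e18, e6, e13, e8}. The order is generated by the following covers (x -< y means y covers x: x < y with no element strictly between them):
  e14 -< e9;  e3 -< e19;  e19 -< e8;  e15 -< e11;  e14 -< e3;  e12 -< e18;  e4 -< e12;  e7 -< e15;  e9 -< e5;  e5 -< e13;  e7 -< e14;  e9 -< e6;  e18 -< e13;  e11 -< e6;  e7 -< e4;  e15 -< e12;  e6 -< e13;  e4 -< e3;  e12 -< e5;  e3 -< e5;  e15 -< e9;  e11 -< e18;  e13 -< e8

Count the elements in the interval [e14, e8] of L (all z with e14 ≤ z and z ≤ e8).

The interval [e14, e8] = {e13, e14, e19, e3, e5, e6, e8, e9}, which has 8 elements.

8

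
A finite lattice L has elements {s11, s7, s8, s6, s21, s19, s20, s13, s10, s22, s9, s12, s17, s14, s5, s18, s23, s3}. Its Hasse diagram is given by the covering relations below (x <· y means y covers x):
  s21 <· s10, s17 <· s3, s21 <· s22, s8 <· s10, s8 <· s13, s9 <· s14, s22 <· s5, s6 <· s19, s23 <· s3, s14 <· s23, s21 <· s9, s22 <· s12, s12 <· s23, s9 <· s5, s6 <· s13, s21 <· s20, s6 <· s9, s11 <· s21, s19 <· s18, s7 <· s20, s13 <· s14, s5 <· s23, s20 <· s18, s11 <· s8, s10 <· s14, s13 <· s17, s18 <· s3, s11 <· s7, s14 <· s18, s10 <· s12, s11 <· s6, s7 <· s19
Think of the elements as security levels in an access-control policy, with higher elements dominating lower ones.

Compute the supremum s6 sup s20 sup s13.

Common upper bounds of {s6, s20, s13}: s18, s3.
The least among these is s18.

s18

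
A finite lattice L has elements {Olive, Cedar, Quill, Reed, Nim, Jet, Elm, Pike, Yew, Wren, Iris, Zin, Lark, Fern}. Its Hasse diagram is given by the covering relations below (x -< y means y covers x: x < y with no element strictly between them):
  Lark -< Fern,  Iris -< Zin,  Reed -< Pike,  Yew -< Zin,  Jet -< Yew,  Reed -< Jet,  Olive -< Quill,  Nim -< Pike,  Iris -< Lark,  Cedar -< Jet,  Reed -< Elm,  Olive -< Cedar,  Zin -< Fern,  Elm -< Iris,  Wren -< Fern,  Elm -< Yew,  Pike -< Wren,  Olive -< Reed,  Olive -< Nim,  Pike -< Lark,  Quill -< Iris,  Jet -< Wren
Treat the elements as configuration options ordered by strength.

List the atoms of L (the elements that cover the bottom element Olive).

The atoms are exactly the elements that cover Olive: Cedar, Nim, Quill, Reed.

Cedar, Nim, Quill, Reed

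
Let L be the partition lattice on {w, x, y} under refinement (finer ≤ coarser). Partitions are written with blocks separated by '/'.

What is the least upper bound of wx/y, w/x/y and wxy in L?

Common upper bounds of {wx/y, w/x/y, wxy}: wxy.
The least among these is wxy.

wxy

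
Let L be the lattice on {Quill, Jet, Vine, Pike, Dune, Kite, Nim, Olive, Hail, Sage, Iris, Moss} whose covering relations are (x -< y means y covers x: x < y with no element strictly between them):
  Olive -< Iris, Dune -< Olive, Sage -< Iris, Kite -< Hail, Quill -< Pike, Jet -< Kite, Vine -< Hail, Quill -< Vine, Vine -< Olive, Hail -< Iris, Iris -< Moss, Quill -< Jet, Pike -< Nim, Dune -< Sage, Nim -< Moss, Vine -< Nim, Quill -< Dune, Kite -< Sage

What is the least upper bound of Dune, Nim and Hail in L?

Common upper bounds of {Dune, Nim, Hail}: Moss.
The least among these is Moss.

Moss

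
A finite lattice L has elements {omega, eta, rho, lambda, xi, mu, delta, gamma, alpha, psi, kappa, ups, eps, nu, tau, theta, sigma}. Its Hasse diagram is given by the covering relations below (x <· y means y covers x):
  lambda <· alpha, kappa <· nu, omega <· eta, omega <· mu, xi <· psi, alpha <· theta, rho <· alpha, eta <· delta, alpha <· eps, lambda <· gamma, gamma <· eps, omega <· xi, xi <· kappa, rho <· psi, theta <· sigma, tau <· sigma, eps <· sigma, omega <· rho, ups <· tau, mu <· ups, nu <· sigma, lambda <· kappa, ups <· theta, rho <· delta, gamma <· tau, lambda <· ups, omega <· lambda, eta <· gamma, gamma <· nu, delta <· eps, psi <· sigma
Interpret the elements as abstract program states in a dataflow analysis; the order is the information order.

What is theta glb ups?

ups

Common lower bounds of {theta, ups}: lambda, mu, omega, ups.
The greatest among these is ups.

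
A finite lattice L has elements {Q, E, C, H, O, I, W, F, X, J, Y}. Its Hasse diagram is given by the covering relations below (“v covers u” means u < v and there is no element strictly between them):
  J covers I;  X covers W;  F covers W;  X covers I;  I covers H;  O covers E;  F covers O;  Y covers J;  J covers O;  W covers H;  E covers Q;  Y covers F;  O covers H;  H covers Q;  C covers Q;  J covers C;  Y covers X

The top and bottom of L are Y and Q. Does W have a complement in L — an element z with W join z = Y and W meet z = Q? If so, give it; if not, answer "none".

C

Need z with W ∨ z = Y and W ∧ z = Q.
Checking each element gives: C.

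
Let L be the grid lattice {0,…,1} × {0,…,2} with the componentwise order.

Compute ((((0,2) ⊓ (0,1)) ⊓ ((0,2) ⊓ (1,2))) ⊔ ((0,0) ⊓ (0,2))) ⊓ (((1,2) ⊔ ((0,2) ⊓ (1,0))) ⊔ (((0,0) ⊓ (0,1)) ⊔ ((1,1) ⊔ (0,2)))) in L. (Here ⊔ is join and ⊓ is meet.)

(0,2) ∧ (0,1) = (0,1)
(0,2) ∧ (1,2) = (0,2)
(0,1) ∧ (0,2) = (0,1)
(0,0) ∧ (0,2) = (0,0)
(0,1) ∨ (0,0) = (0,1)
(0,2) ∧ (1,0) = (0,0)
(1,2) ∨ (0,0) = (1,2)
(0,0) ∧ (0,1) = (0,0)
(1,1) ∨ (0,2) = (1,2)
(0,0) ∨ (1,2) = (1,2)
(1,2) ∨ (1,2) = (1,2)
(0,1) ∧ (1,2) = (0,1)

(0,1)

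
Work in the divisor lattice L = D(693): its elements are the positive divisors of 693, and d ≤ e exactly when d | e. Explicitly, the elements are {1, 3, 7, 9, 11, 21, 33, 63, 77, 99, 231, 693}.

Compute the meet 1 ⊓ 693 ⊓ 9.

1

In the divisibility order, the meet is the greatest common divisor: gcd(1, 693, 9) = 1.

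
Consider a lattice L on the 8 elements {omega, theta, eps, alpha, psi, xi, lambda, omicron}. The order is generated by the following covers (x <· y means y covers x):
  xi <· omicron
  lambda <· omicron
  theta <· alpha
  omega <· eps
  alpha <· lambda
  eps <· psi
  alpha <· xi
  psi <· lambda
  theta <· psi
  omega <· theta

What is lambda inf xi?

Common lower bounds of {lambda, xi}: alpha, omega, theta.
The greatest among these is alpha.

alpha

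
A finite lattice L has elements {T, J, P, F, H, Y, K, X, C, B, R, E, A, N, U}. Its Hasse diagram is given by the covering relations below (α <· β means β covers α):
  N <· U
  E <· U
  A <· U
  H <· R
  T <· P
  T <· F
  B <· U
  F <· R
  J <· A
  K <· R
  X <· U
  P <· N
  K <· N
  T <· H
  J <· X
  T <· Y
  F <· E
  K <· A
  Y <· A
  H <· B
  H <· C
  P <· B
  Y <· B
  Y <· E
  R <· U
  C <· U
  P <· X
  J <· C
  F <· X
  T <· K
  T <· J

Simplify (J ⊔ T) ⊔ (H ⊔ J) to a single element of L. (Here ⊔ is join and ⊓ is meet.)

C

J ∨ T = J
H ∨ J = C
J ∨ C = C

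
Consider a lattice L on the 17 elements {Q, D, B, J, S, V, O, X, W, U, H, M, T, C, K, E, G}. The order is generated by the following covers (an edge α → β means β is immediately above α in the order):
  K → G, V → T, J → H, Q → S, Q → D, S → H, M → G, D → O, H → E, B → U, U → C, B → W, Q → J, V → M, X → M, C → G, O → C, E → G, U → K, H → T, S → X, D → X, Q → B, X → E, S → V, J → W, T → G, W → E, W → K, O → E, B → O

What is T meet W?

Common lower bounds of {T, W}: J, Q.
The greatest among these is J.

J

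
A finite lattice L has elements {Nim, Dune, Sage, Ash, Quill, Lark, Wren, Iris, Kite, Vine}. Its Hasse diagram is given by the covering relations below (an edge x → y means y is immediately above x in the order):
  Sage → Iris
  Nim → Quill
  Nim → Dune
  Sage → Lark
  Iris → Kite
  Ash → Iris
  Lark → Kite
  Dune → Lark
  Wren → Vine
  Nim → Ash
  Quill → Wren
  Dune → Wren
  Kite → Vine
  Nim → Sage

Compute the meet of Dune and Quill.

Nim

Common lower bounds of {Dune, Quill}: Nim.
The greatest among these is Nim.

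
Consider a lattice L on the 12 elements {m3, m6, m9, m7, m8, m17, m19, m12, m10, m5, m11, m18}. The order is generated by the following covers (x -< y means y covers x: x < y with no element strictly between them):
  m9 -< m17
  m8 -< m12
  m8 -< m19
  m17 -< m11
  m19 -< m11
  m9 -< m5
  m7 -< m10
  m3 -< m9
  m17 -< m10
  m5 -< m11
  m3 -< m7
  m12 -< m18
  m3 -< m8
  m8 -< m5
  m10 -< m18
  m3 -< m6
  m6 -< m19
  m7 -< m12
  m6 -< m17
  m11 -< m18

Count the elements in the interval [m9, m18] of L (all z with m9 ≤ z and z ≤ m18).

6

The interval [m9, m18] = {m10, m11, m17, m18, m5, m9}, which has 6 elements.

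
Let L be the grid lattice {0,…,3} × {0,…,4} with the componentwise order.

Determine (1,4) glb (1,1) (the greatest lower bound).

In a product of chains, the meet is componentwise min, giving (1,1).

(1,1)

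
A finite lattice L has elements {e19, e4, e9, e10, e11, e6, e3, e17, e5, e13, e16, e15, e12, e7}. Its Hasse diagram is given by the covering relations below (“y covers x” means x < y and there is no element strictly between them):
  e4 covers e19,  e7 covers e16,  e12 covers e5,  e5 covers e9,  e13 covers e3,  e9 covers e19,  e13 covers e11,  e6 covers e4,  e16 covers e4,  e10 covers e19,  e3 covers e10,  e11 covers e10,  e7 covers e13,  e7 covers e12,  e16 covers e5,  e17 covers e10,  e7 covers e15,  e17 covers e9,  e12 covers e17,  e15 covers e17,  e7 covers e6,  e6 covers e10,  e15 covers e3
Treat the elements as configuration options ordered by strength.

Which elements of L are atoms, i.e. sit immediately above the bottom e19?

e10, e4, e9

The atoms are exactly the elements that cover e19: e10, e4, e9.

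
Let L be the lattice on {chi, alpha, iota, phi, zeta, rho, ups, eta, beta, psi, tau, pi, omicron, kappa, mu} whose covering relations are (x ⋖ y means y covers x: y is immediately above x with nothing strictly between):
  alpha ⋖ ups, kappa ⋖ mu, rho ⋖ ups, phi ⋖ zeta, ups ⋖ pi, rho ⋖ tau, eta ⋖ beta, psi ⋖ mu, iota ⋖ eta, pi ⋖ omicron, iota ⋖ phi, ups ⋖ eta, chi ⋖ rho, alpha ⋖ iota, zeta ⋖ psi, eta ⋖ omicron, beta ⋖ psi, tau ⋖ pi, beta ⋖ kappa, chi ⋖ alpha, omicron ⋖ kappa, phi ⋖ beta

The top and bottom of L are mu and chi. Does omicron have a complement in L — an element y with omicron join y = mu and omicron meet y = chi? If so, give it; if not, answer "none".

For every candidate y, either omicron ∨ y ≠ mu or omicron ∧ y ≠ chi; no complement exists.

none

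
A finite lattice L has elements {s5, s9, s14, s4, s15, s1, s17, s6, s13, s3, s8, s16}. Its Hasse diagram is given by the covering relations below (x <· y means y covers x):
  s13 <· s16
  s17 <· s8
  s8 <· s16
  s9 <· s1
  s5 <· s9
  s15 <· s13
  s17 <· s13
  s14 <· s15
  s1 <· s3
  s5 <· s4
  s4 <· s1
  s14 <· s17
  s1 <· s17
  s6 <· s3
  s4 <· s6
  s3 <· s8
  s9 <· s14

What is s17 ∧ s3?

Common lower bounds of {s17, s3}: s1, s4, s5, s9.
The greatest among these is s1.

s1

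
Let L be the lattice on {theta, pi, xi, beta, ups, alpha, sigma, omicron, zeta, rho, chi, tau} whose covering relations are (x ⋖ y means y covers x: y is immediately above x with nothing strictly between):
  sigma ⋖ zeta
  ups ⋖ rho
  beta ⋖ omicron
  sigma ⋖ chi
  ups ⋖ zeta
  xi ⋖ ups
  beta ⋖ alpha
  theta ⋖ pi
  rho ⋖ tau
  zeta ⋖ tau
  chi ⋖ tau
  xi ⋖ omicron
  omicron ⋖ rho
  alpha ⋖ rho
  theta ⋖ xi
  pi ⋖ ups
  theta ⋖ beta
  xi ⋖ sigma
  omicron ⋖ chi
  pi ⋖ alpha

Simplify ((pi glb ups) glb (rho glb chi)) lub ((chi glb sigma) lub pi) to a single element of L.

zeta

pi ∧ ups = pi
rho ∧ chi = omicron
pi ∧ omicron = theta
chi ∧ sigma = sigma
sigma ∨ pi = zeta
theta ∨ zeta = zeta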